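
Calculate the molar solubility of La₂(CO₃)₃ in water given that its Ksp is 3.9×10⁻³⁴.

8.2×10⁻⁸ M

La₂(CO₃)₃(s) ⇌ 2 La³⁺(aq) + 3 CO₃²⁻(aq)
Call the molar solubility s, so that [La³⁺] = 2s and [CO₃²⁻] = 3s.
Ksp = [La³⁺]^2[CO₃²⁻]^3 = (2s)^2 · (3s)^3 = 108s^5
108s^5 = 3.9×10⁻³⁴  ⇒  s^5 = 3.6×10⁻³⁶
Taking the 5th root, s = 8.2×10⁻⁸ M.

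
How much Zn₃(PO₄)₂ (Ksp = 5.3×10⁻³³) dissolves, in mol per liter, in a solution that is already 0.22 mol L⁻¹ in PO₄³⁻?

1.6×10⁻¹¹ M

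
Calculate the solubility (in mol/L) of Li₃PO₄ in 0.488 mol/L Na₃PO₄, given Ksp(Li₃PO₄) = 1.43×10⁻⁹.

4.77×10⁻⁴ M

Li₃PO₄(s) ⇌ 3 Li⁺(aq) + PO₄³⁻(aq)
Let s be the solubility of Li₃PO₄ here. The common ion gives [PO₄³⁻] ≈ 0.488 mol/L, and [Li⁺] = 3s.
Ksp = [Li⁺]^3[PO₄³⁻] = (3s)^3(0.488)
(3s)^3 = 1.43×10⁻⁹ / (0.488) = 2.93×10⁻⁹
s = 4.77×10⁻⁴ mol/L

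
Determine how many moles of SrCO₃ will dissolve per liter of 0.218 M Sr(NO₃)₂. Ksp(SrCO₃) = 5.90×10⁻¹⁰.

SrCO₃(s) ⇌ Sr²⁺(aq) + CO₃²⁻(aq)
Let s be the solubility of SrCO₃ here. The common ion gives [Sr²⁺] ≈ 0.218 M, and [CO₃²⁻] = s.
Ksp = [Sr²⁺][CO₃²⁻] = (0.218)s
s = 5.90×10⁻¹⁰ / (0.218) = 2.71×10⁻⁹
s = 2.71×10⁻⁹ M

2.71×10⁻⁹ M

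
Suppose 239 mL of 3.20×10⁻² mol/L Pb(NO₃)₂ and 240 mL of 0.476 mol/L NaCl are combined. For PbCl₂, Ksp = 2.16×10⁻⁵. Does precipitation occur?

Total volume after mixing = 239 + 240 = 479 mL.
[Pb²⁺] = (3.20×10⁻²)(239)/479 = 1.60×10⁻² mol/L
[Cl⁻] = (0.476)(240)/479 = 0.238 mol/L
Q = [Pb²⁺][Cl⁻]^2 = 9.08×10⁻⁴
Because Q > Ksp (9.08×10⁻⁴ vs 2.16×10⁻⁵), a precipitate of PbCl₂ forms.

Yes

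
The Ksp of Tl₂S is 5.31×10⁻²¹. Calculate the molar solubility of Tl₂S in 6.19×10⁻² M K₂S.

1.46×10⁻¹⁰ M

Tl₂S(s) ⇌ 2 Tl⁺(aq) + S²⁻(aq)
S²⁻ is already present at 6.19×10⁻² M. If s mol/L of Tl₂S dissolves, [Tl⁺] = 2s while [S²⁻] ≈ 6.19×10⁻² M.
Ksp = [Tl⁺]^2[S²⁻] = (2s)^2(6.19×10⁻²)
(2s)^2 = 5.31×10⁻²¹ / (6.19×10⁻²) = 8.58×10⁻²⁰
s = 1.46×10⁻¹⁰ M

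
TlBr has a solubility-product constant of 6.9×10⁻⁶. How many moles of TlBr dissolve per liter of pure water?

2.6×10⁻³ M

TlBr(s) ⇌ Tl⁺(aq) + Br⁻(aq)
For each mole of TlBr that dissolves per liter, [Tl⁺] = s and [Br⁻] = s; let s denote this solubility.
Ksp = [Tl⁺][Br⁻] = s · s = s^2
s^2 = 6.9×10⁻⁶
Taking the 2nd root, s = 2.6×10⁻³ M.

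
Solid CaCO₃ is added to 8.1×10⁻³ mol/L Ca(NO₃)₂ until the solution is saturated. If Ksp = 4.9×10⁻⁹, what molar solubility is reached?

6.0×10⁻⁷ M

CaCO₃(s) ⇌ Ca²⁺(aq) + CO₃²⁻(aq)
With Ca²⁺ already at 8.1×10⁻³ mol/L and s small, take [Ca²⁺] ≈ 8.1×10⁻³ mol/L and [CO₃²⁻] = s.
Ksp = [Ca²⁺][CO₃²⁻] = (8.1×10⁻³)s
s = 4.9×10⁻⁹ / (8.1×10⁻³) = 6.0×10⁻⁷
s = 6.0×10⁻⁷ mol/L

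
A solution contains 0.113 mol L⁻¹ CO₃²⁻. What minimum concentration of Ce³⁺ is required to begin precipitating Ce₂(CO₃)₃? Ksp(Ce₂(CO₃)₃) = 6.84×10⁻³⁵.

A salt starts to precipitate once the ion product Q reaches its Ksp.
Ce₂(CO₃)₃(s) ⇌ 2 Ce³⁺(aq) + 3 CO₃²⁻(aq)
Ksp = [Ce³⁺]^2[CO₃²⁻]^3 = [Ce³⁺]^2(0.113)^3
[Ce³⁺]^2 = 6.84×10⁻³⁵ / (0.113)^3 = 4.74×10⁻³²
[Ce³⁺] = 2.18×10⁻¹⁶ mol L⁻¹

2.18×10⁻¹⁶ M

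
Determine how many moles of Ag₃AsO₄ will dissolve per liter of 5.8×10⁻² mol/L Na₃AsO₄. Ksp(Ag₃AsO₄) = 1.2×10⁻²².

4.2×10⁻⁸ M

Ag₃AsO₄(s) ⇌ 3 Ag⁺(aq) + AsO₄³⁻(aq)
AsO₄³⁻ is already present at 5.8×10⁻² mol/L. If s mol/L of Ag₃AsO₄ dissolves, [Ag⁺] = 3s while [AsO₄³⁻] ≈ 5.8×10⁻² mol/L.
Ksp = [Ag⁺]^3[AsO₄³⁻] = (3s)^3(5.8×10⁻²)
(3s)^3 = 1.2×10⁻²² / (5.8×10⁻²) = 2.1×10⁻²¹
s = 4.2×10⁻⁸ mol/L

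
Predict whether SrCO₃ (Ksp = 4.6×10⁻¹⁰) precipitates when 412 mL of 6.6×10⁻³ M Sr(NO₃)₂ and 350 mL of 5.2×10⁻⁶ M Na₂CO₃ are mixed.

Total volume after mixing = 412 + 350 = 762 mL.
[Sr²⁺] = (6.6×10⁻³)(412)/762 = 3.6×10⁻³ M
[CO₃²⁻] = (5.2×10⁻⁶)(350)/762 = 2.4×10⁻⁶ M
Q = [Sr²⁺][CO₃²⁻] = 8.5×10⁻⁹
Q = 8.5×10⁻⁹ > Ksp = 4.6×10⁻¹⁰, so the solution is supersaturated and SrCO₃ precipitates.

Yes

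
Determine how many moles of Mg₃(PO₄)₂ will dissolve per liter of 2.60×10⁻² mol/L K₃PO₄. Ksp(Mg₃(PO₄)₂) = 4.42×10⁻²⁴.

Mg₃(PO₄)₂(s) ⇌ 3 Mg²⁺(aq) + 2 PO₄³⁻(aq)
With PO₄³⁻ already at 2.60×10⁻² mol/L and s small, take [PO₄³⁻] ≈ 2.60×10⁻² mol/L and [Mg²⁺] = 3s.
Ksp = [Mg²⁺]^3[PO₄³⁻]^2 = (3s)^3(2.60×10⁻²)^2
(3s)^3 = 4.42×10⁻²⁴ / (2.60×10⁻²)^2 = 6.54×10⁻²¹
s = 6.23×10⁻⁸ mol/L

6.23×10⁻⁸ M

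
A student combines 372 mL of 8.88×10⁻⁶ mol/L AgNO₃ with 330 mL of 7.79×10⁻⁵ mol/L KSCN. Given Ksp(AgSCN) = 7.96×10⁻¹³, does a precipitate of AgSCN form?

Yes

After mixing, V = 372 mL + 330 mL = 702 mL.
[Ag⁺] = (8.88×10⁻⁶)(372)/702 = 4.71×10⁻⁶ mol/L
[SCN⁻] = (7.79×10⁻⁵)(330)/702 = 3.66×10⁻⁵ mol/L
Q = [Ag⁺][SCN⁻] = 1.72×10⁻¹⁰
Because Q > Ksp (1.72×10⁻¹⁰ vs 7.96×10⁻¹³), a precipitate of AgSCN forms.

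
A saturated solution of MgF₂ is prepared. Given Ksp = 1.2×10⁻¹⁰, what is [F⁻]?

6.2×10⁻⁴ M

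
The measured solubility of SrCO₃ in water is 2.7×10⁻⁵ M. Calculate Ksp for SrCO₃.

SrCO₃(s) ⇌ Sr²⁺(aq) + CO₃²⁻(aq)
With molar solubility s: [Sr²⁺] = s, [CO₃²⁻] = s.
Ksp = [Sr²⁺][CO₃²⁻] = s · s = s^2
Ksp = (2.7×10⁻⁵)^2 = 7.3×10⁻¹⁰

Ksp = 7.3×10⁻¹⁰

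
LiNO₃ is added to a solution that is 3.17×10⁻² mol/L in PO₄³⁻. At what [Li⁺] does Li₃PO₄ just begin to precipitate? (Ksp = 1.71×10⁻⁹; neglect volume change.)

3.78×10⁻³ M

A salt starts to precipitate once the ion product Q reaches its Ksp.
Li₃PO₄(s) ⇌ 3 Li⁺(aq) + PO₄³⁻(aq)
Ksp = [Li⁺]^3[PO₄³⁻] = [Li⁺]^3(3.17×10⁻²)
[Li⁺]^3 = 1.71×10⁻⁹ / (3.17×10⁻²) = 5.39×10⁻⁸
[Li⁺] = 3.78×10⁻³ mol/L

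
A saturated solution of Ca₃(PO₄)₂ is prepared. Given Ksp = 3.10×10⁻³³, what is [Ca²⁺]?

3.70×10⁻⁷ M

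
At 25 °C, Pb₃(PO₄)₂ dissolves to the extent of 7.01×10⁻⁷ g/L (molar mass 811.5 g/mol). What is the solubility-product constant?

Ksp = 5.19×10⁻⁴⁴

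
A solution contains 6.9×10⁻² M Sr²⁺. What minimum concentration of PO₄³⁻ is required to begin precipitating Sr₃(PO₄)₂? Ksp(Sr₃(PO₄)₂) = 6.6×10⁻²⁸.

1.4×10⁻¹² M

Precipitation of each salt begins when its ion product equals Ksp.
Sr₃(PO₄)₂(s) ⇌ 3 Sr²⁺(aq) + 2 PO₄³⁻(aq)
Ksp = [Sr²⁺]^3[PO₄³⁻]^2 = [PO₄³⁻]^2(6.9×10⁻²)^3
[PO₄³⁻]^2 = 6.6×10⁻²⁸ / (6.9×10⁻²)^3 = 2.0×10⁻²⁴
[PO₄³⁻] = 1.4×10⁻¹² M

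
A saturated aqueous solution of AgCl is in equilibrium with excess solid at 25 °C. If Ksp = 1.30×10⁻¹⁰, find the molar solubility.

1.14×10⁻⁵ M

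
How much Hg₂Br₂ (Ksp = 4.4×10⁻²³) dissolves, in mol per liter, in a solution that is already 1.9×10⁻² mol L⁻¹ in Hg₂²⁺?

2.4×10⁻¹¹ M

Hg₂Br₂(s) ⇌ Hg₂²⁺(aq) + 2 Br⁻(aq)
Hg₂²⁺ is already present at 1.9×10⁻² mol L⁻¹. If s mol/L of Hg₂Br₂ dissolves, [Br⁻] = 2s while [Hg₂²⁺] ≈ 1.9×10⁻² mol L⁻¹.
Ksp = [Hg₂²⁺][Br⁻]^2 = (1.9×10⁻²)(2s)^2
(2s)^2 = 4.4×10⁻²³ / (1.9×10⁻²) = 2.3×10⁻²¹
s = 2.4×10⁻¹¹ mol L⁻¹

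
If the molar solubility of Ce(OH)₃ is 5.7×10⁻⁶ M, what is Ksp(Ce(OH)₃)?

Ksp = 2.9×10⁻²⁰

Ce(OH)₃(s) ⇌ Ce³⁺(aq) + 3 OH⁻(aq)
Let s be the molar solubility. Then [Ce³⁺] = s and [OH⁻] = 3s.
Ksp = [Ce³⁺][OH⁻]^3 = s · (3s)^3 = 27s^4
Ksp = 27 × (5.7×10⁻⁶)^4 = 2.9×10⁻²⁰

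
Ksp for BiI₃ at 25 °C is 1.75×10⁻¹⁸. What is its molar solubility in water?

1.60×10⁻⁵ M

BiI₃(s) ⇌ Bi³⁺(aq) + 3 I⁻(aq)
Call the molar solubility s, so that [Bi³⁺] = s and [I⁻] = 3s.
Ksp = [Bi³⁺][I⁻]^3 = s · (3s)^3 = 27s^4
27s^4 = 1.75×10⁻¹⁸  ⇒  s^4 = 6.48×10⁻²⁰
s = 1.60×10⁻⁵ mol/L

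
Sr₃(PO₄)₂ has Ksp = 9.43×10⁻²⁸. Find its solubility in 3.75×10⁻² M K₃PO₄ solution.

2.92×10⁻⁹ M

Sr₃(PO₄)₂(s) ⇌ 3 Sr²⁺(aq) + 2 PO₄³⁻(aq)
With PO₄³⁻ already at 3.75×10⁻² M and s small, take [PO₄³⁻] ≈ 3.75×10⁻² M and [Sr²⁺] = 3s.
Ksp = [Sr²⁺]^3[PO₄³⁻]^2 = (3s)^3(3.75×10⁻²)^2
(3s)^3 = 9.43×10⁻²⁸ / (3.75×10⁻²)^2 = 6.71×10⁻²⁵
s = 2.92×10⁻⁹ M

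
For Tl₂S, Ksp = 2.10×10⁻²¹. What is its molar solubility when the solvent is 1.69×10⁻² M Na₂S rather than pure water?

1.76×10⁻¹⁰ M

Tl₂S(s) ⇌ 2 Tl⁺(aq) + S²⁻(aq)
S²⁻ is already present at 1.69×10⁻² M. If s mol/L of Tl₂S dissolves, [Tl⁺] = 2s while [S²⁻] ≈ 1.69×10⁻² M.
Ksp = [Tl⁺]^2[S²⁻] = (2s)^2(1.69×10⁻²)
(2s)^2 = 2.10×10⁻²¹ / (1.69×10⁻²) = 1.24×10⁻¹⁹
s = 1.76×10⁻¹⁰ M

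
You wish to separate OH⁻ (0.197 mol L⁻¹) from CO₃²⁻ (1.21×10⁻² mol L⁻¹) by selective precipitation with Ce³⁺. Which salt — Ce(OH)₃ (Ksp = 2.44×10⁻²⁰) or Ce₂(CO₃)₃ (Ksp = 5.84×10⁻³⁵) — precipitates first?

A salt starts to precipitate once the ion product Q reaches its Ksp.
For Ce(OH)₃: [Ce³⁺] = (Ksp/[OH⁻]^3) = 3.19×10⁻¹⁸ mol L⁻¹
For Ce₂(CO₃)₃: [Ce³⁺] = (Ksp/[CO₃²⁻]^3)^(1/2) = 5.74×10⁻¹⁵ mol L⁻¹
The smaller threshold [Ce³⁺] is reached first, so Ce(OH)₃ precipitates first.

Ce(OH)₃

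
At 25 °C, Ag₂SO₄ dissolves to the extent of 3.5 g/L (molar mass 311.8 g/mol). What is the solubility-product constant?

Ksp = 5.7×10⁻⁶

s = (3.5 g L⁻¹)/(311.8 g mol⁻¹) = 1.123×10⁻² M
Ag₂SO₄(s) ⇌ 2 Ag⁺(aq) + SO₄²⁻(aq)
If s mol/L of Ag₂SO₄ dissolves, [Ag⁺] = 2s and [SO₄²⁻] = s.
Ksp = [Ag⁺]^2[SO₄²⁻] = (2s)^2 · s = 4s^3
Ksp = 4 × (1.123×10⁻²)^3 = 5.7×10⁻⁶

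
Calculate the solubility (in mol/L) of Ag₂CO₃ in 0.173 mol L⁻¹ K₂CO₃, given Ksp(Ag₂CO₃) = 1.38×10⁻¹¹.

Ag₂CO₃(s) ⇌ 2 Ag⁺(aq) + CO₃²⁻(aq)
CO₃²⁻ is already present at 0.173 mol L⁻¹. If s mol/L of Ag₂CO₃ dissolves, [Ag⁺] = 2s while [CO₃²⁻] ≈ 0.173 mol L⁻¹.
Ksp = [Ag⁺]^2[CO₃²⁻] = (2s)^2(0.173)
(2s)^2 = 1.38×10⁻¹¹ / (0.173) = 7.98×10⁻¹¹
s = 4.47×10⁻⁶ mol L⁻¹

4.47×10⁻⁶ M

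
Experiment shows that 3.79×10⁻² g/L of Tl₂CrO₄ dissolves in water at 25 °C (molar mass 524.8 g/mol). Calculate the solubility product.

Ksp = 1.51×10⁻¹²

Molar solubility s = (3.79×10⁻² g/L) / (524.8 g/mol) = 7.2218×10⁻⁵ mol/L
Tl₂CrO₄(s) ⇌ 2 Tl⁺(aq) + CrO₄²⁻(aq)
Call the molar solubility s, so that [Tl⁺] = 2s and [CrO₄²⁻] = s.
Ksp = [Tl⁺]^2[CrO₄²⁻] = (2s)^2 · s = 4s^3
Ksp = 4 × (7.2218×10⁻⁵)^3 = 1.51×10⁻¹²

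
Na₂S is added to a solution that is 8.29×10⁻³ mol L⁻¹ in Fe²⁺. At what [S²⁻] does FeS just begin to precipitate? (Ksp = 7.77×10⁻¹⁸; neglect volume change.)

Precipitation begins when Q = Ksp.
FeS(s) ⇌ Fe²⁺(aq) + S²⁻(aq)
Ksp = [Fe²⁺][S²⁻] = [S²⁻](8.29×10⁻³)
[S²⁻] = 7.77×10⁻¹⁸ / (8.29×10⁻³) = 9.37×10⁻¹⁶
[S²⁻] = 9.37×10⁻¹⁶ mol L⁻¹

9.37×10⁻¹⁶ M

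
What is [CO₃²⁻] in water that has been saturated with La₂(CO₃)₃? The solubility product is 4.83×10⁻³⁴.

La₂(CO₃)₃(s) ⇌ 2 La³⁺(aq) + 3 CO₃²⁻(aq)
Call the molar solubility s, so that [La³⁺] = 2s and [CO₃²⁻] = 3s.
Ksp = [La³⁺]^2[CO₃²⁻]^3 = (2s)^2 · (3s)^3 = 108s^5 = 4.83×10⁻³⁴
s = 8.51×10⁻⁸ mol L⁻¹
[CO₃²⁻] = 3s = 2.55×10⁻⁷ mol L⁻¹

2.55×10⁻⁷ M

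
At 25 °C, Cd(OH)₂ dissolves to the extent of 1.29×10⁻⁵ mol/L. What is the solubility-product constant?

Cd(OH)₂(s) ⇌ Cd²⁺(aq) + 2 OH⁻(aq)
If s mol/L of Cd(OH)₂ dissolves, [Cd²⁺] = s and [OH⁻] = 2s.
Ksp = [Cd²⁺][OH⁻]^2 = s · (2s)^2 = 4s^3
Ksp = 4 × (1.29×10⁻⁵)^3 = 8.59×10⁻¹⁵

Ksp = 8.59×10⁻¹⁵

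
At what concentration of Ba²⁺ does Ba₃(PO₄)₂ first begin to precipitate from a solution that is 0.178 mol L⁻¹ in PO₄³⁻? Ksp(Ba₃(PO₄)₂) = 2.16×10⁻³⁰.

The threshold for precipitation is Q = Ksp.
Ba₃(PO₄)₂(s) ⇌ 3 Ba²⁺(aq) + 2 PO₄³⁻(aq)
Ksp = [Ba²⁺]^3[PO₄³⁻]^2 = [Ba²⁺]^3(0.178)^2
[Ba²⁺]^3 = 2.16×10⁻³⁰ / (0.178)^2 = 6.82×10⁻²⁹
[Ba²⁺] = 4.09×10⁻¹⁰ mol L⁻¹

4.09×10⁻¹⁰ M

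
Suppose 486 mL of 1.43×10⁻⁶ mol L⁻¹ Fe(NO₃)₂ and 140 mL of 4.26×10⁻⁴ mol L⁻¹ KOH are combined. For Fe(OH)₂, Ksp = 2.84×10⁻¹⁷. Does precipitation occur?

Yes

The combined volume is 626 mL.
[Fe²⁺] = (1.43×10⁻⁶)(486)/626 = 1.11×10⁻⁶ mol L⁻¹
[OH⁻] = (4.26×10⁻⁴)(140)/626 = 9.53×10⁻⁵ mol L⁻¹
Q = [Fe²⁺][OH⁻]^2 = 1.01×10⁻¹⁴
Q = 1.01×10⁻¹⁴ > Ksp = 2.84×10⁻¹⁷, so the solution is supersaturated and Fe(OH)₂ precipitates.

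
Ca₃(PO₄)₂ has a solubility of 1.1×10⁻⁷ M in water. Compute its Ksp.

Ksp = 1.7×10⁻³³

Ca₃(PO₄)₂(s) ⇌ 3 Ca²⁺(aq) + 2 PO₄³⁻(aq)
Call the molar solubility s, so that [Ca²⁺] = 3s and [PO₄³⁻] = 2s.
Ksp = [Ca²⁺]^3[PO₄³⁻]^2 = (3s)^3 · (2s)^2 = 108s^5
Ksp = 108 × (1.1×10⁻⁷)^5 = 1.7×10⁻³³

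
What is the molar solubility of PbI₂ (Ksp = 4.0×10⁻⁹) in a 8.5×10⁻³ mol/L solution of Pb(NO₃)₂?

PbI₂(s) ⇌ Pb²⁺(aq) + 2 I⁻(aq)
The solution already contains Pb²⁺ at 8.5×10⁻³ mol/L. Let s be the molar solubility of PbI₂.
[Pb²⁺] ≈ 8.5×10⁻³ mol/L (common ion dominates); [I⁻] = 2s.
Ksp = [Pb²⁺][I⁻]^2 = (8.5×10⁻³)(2s)^2
(2s)^2 = 4.0×10⁻⁹ / (8.5×10⁻³) = 4.7×10⁻⁷
s = 3.4×10⁻⁴ mol/L

3.4×10⁻⁴ M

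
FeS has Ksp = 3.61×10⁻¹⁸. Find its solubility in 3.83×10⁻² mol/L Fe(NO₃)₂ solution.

9.43×10⁻¹⁷ M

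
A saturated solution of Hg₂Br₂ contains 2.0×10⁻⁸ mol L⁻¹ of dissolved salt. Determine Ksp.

Hg₂Br₂(s) ⇌ Hg₂²⁺(aq) + 2 Br⁻(aq)
If s mol/L of Hg₂Br₂ dissolves, [Hg₂²⁺] = s and [Br⁻] = 2s.
Ksp = [Hg₂²⁺][Br⁻]^2 = s · (2s)^2 = 4s^3
Ksp = 4 × (2.0×10⁻⁸)^3 = 3.2×10⁻²³

Ksp = 3.2×10⁻²³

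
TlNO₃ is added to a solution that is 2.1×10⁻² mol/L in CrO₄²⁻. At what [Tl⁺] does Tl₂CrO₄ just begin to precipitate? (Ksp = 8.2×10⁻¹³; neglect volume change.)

6.2×10⁻⁶ M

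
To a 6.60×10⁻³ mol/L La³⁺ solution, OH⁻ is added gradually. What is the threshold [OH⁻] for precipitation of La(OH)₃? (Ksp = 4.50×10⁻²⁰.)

1.90×10⁻⁶ M

A salt starts to precipitate once the ion product Q reaches its Ksp.
La(OH)₃(s) ⇌ La³⁺(aq) + 3 OH⁻(aq)
Ksp = [La³⁺][OH⁻]^3 = [OH⁻]^3(6.60×10⁻³)
[OH⁻]^3 = 4.50×10⁻²⁰ / (6.60×10⁻³) = 6.82×10⁻¹⁸
[OH⁻] = 1.90×10⁻⁶ mol/L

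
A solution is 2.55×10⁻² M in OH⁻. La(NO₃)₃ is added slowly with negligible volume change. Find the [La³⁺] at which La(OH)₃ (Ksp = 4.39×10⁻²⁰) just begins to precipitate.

2.65×10⁻¹⁵ M

A salt starts to precipitate once the ion product Q reaches its Ksp.
La(OH)₃(s) ⇌ La³⁺(aq) + 3 OH⁻(aq)
Ksp = [La³⁺][OH⁻]^3 = [La³⁺](2.55×10⁻²)^3
[La³⁺] = 4.39×10⁻²⁰ / (2.55×10⁻²)^3 = 2.65×10⁻¹⁵
[La³⁺] = 2.65×10⁻¹⁵ M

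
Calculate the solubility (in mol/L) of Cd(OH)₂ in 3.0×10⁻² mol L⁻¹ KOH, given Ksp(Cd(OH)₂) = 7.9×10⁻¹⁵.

Cd(OH)₂(s) ⇌ Cd²⁺(aq) + 2 OH⁻(aq)
Let s be the solubility of Cd(OH)₂ here. The common ion gives [OH⁻] ≈ 3.0×10⁻² mol L⁻¹, and [Cd²⁺] = s.
Ksp = [Cd²⁺][OH⁻]^2 = s(3.0×10⁻²)^2
s = 7.9×10⁻¹⁵ / (3.0×10⁻²)^2 = 8.8×10⁻¹²
s = 8.8×10⁻¹² mol L⁻¹

8.8×10⁻¹² M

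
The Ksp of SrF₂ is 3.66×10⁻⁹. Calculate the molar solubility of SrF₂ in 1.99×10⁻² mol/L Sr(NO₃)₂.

SrF₂(s) ⇌ Sr²⁺(aq) + 2 F⁻(aq)
Sr²⁺ is already present at 1.99×10⁻² mol/L. If s mol/L of SrF₂ dissolves, [F⁻] = 2s while [Sr²⁺] ≈ 1.99×10⁻² mol/L.
Ksp = [Sr²⁺][F⁻]^2 = (1.99×10⁻²)(2s)^2
(2s)^2 = 3.66×10⁻⁹ / (1.99×10⁻²) = 1.84×10⁻⁷
s = 2.14×10⁻⁴ mol/L

2.14×10⁻⁴ M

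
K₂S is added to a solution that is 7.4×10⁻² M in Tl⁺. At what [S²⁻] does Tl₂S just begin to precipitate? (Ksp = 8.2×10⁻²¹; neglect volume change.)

The threshold for precipitation is Q = Ksp.
Tl₂S(s) ⇌ 2 Tl⁺(aq) + S²⁻(aq)
Ksp = [Tl⁺]^2[S²⁻] = [S²⁻](7.4×10⁻²)^2
[S²⁻] = 8.2×10⁻²¹ / (7.4×10⁻²)^2 = 1.5×10⁻¹⁸
[S²⁻] = 1.5×10⁻¹⁸ M

1.5×10⁻¹⁸ M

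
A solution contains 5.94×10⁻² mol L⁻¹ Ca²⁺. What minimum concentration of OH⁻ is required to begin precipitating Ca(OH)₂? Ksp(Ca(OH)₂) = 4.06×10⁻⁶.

8.27×10⁻³ M

Precipitation begins when Q = Ksp.
Ca(OH)₂(s) ⇌ Ca²⁺(aq) + 2 OH⁻(aq)
Ksp = [Ca²⁺][OH⁻]^2 = [OH⁻]^2(5.94×10⁻²)
[OH⁻]^2 = 4.06×10⁻⁶ / (5.94×10⁻²) = 6.84×10⁻⁵
[OH⁻] = 8.27×10⁻³ mol L⁻¹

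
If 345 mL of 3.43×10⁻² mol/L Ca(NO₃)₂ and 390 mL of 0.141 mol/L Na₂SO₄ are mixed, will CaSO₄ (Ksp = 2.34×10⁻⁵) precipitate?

After mixing, V = 345 mL + 390 mL = 735 mL.
[Ca²⁺] = (3.43×10⁻²)(345)/735 = 1.61×10⁻² mol/L
[SO₄²⁻] = (0.141)(390)/735 = 7.48×10⁻² mol/L
Q = [Ca²⁺][SO₄²⁻] = 1.20×10⁻³
Because Q > Ksp (1.20×10⁻³ vs 2.34×10⁻⁵), a precipitate of CaSO₄ forms.

Yes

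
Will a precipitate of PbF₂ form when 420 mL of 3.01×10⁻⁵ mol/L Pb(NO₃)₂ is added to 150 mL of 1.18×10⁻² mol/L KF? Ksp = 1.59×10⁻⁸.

No

After mixing, V = 420 mL + 150 mL = 570 mL.
[Pb²⁺] = (3.01×10⁻⁵)(420)/570 = 2.22×10⁻⁵ mol/L
[F⁻] = (1.18×10⁻²)(150)/570 = 3.11×10⁻³ mol/L
Q = [Pb²⁺][F⁻]^2 = 2.14×10⁻¹⁰
Q = 2.14×10⁻¹⁰ < Ksp = 1.59×10⁻⁸, so the solution is unsaturated and no precipitate forms.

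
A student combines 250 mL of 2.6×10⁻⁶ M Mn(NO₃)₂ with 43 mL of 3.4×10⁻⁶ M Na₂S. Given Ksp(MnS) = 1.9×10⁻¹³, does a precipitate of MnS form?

Yes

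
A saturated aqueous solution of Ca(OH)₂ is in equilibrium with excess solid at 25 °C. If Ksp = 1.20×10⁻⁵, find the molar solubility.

Ca(OH)₂(s) ⇌ Ca²⁺(aq) + 2 OH⁻(aq)
If s mol/L of Ca(OH)₂ dissolves, [Ca²⁺] = s and [OH⁻] = 2s.
Ksp = [Ca²⁺][OH⁻]^2 = s · (2s)^2 = 4s^3
4s^3 = 1.20×10⁻⁵  ⇒  s^3 = 3.00×10⁻⁶
Taking the 3rd root, s = 1.44×10⁻² M.

1.44×10⁻² M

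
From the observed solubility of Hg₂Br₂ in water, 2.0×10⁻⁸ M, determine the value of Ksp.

Ksp = 3.2×10⁻²³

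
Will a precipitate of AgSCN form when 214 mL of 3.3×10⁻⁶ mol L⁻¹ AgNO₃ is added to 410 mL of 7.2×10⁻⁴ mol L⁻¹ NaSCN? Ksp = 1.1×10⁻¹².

Yes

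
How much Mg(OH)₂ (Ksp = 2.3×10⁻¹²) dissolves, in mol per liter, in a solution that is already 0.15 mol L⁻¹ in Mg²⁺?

2.0×10⁻⁶ M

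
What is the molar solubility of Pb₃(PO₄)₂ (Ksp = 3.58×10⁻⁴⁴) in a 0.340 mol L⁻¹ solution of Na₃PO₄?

2.26×10⁻¹⁵ M

Pb₃(PO₄)₂(s) ⇌ 3 Pb²⁺(aq) + 2 PO₄³⁻(aq)
PO₄³⁻ is already present at 0.340 mol L⁻¹. If s mol/L of Pb₃(PO₄)₂ dissolves, [Pb²⁺] = 3s while [PO₄³⁻] ≈ 0.340 mol L⁻¹.
Ksp = [Pb²⁺]^3[PO₄³⁻]^2 = (3s)^3(0.340)^2
(3s)^3 = 3.58×10⁻⁴⁴ / (0.340)^2 = 3.10×10⁻⁴³
s = 2.26×10⁻¹⁵ mol L⁻¹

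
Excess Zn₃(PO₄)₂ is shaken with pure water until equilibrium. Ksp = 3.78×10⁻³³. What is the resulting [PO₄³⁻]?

2.57×10⁻⁷ M

Zn₃(PO₄)₂(s) ⇌ 3 Zn²⁺(aq) + 2 PO₄³⁻(aq)
Let s be the molar solubility. Then [Zn²⁺] = 3s and [PO₄³⁻] = 2s.
Ksp = [Zn²⁺]^3[PO₄³⁻]^2 = (3s)^3 · (2s)^2 = 108s^5 = 3.78×10⁻³³
s = 1.28×10⁻⁷ M
[PO₄³⁻] = 2s = 2.57×10⁻⁷ M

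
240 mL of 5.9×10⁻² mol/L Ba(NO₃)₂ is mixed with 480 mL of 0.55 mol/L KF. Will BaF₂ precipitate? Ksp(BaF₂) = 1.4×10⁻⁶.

Yes

The combined volume is 720 mL.
[Ba²⁺] = (5.9×10⁻²)(240)/720 = 2.0×10⁻² mol/L
[F⁻] = (0.55)(480)/720 = 0.37 mol/L
Q = [Ba²⁺][F⁻]^2 = 2.6×10⁻³
Q = 2.6×10⁻³ > Ksp = 1.4×10⁻⁶, so the solution is supersaturated and BaF₂ precipitates.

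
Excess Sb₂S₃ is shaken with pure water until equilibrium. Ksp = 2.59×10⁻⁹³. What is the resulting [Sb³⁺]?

2.38×10⁻¹⁹ M

Sb₂S₃(s) ⇌ 2 Sb³⁺(aq) + 3 S²⁻(aq)
With molar solubility s: [Sb³⁺] = 2s, [S²⁻] = 3s.
Ksp = [Sb³⁺]^2[S²⁻]^3 = (2s)^2 · (3s)^3 = 108s^5 = 2.59×10⁻⁹³
s = 1.19×10⁻¹⁹ M
[Sb³⁺] = 2s = 2.38×10⁻¹⁹ M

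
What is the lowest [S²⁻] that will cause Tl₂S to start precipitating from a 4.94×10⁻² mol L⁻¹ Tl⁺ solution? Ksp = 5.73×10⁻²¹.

2.35×10⁻¹⁸ M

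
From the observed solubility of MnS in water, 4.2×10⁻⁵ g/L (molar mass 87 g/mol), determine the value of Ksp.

Convert to molarity: s = 4.2×10⁻⁵ / 87 = 4.828×10⁻⁷ mol/L
MnS(s) ⇌ Mn²⁺(aq) + S²⁻(aq)
If s mol/L of MnS dissolves, [Mn²⁺] = s and [S²⁻] = s.
Ksp = [Mn²⁺][S²⁻] = s · s = s^2
Ksp = (4.828×10⁻⁷)^2 = 2.3×10⁻¹³

Ksp = 2.3×10⁻¹³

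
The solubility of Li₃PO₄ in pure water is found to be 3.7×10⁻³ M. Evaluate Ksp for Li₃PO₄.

Ksp = 5.1×10⁻⁹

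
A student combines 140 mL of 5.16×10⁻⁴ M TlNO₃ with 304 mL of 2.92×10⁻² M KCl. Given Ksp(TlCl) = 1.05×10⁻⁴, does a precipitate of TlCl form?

The combined volume is 444 mL.
[Tl⁺] = (5.16×10⁻⁴)(140)/444 = 1.63×10⁻⁴ M
[Cl⁻] = (2.92×10⁻²)(304)/444 = 2.00×10⁻² M
Q = [Tl⁺][Cl⁻] = 3.25×10⁻⁶
Since Q (3.25×10⁻⁶) is less than Ksp (1.05×10⁻⁴), no TlCl precipitates.

No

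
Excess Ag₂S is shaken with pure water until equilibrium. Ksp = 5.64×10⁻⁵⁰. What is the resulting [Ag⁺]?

Ag₂S(s) ⇌ 2 Ag⁺(aq) + S²⁻(aq)
If s mol/L of Ag₂S dissolves, [Ag⁺] = 2s and [S²⁻] = s.
Ksp = [Ag⁺]^2[S²⁻] = (2s)^2 · s = 4s^3 = 5.64×10⁻⁵⁰
s = 2.42×10⁻¹⁷ mol L⁻¹
[Ag⁺] = 2s = 4.83×10⁻¹⁷ mol L⁻¹

4.83×10⁻¹⁷ M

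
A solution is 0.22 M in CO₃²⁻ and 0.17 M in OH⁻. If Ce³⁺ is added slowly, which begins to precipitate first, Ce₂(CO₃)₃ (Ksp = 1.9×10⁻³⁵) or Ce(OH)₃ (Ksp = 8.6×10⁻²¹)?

Precipitation begins when Q = Ksp.
For Ce₂(CO₃)₃: [Ce³⁺] = (Ksp/[CO₃²⁻]^3)^(1/2) = 4.2×10⁻¹⁷ M
For Ce(OH)₃: [Ce³⁺] = (Ksp/[OH⁻]^3) = 1.8×10⁻¹⁸ M
Since Ce(OH)₃ needs less Ce³⁺ to reach saturation, it precipitates first.

Ce(OH)₃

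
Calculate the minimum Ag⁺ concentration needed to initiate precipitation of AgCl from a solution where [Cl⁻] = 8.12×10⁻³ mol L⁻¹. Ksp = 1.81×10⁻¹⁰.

A salt starts to precipitate once the ion product Q reaches its Ksp.
AgCl(s) ⇌ Ag⁺(aq) + Cl⁻(aq)
Ksp = [Ag⁺][Cl⁻] = [Ag⁺](8.12×10⁻³)
[Ag⁺] = 1.81×10⁻¹⁰ / (8.12×10⁻³) = 2.23×10⁻⁸
[Ag⁺] = 2.23×10⁻⁸ mol L⁻¹

2.23×10⁻⁸ M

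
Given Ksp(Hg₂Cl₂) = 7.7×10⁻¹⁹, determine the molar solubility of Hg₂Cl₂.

Hg₂Cl₂(s) ⇌ Hg₂²⁺(aq) + 2 Cl⁻(aq)
For each mole of Hg₂Cl₂ that dissolves per liter, [Hg₂²⁺] = s and [Cl⁻] = 2s; let s denote this solubility.
Ksp = [Hg₂²⁺][Cl⁻]^2 = s · (2s)^2 = 4s^3
4s^3 = 7.7×10⁻¹⁹  ⇒  s^3 = 1.9×10⁻¹⁹
s = (1.9×10⁻¹⁹)^(1/3) = 5.8×10⁻⁷ M

5.8×10⁻⁷ M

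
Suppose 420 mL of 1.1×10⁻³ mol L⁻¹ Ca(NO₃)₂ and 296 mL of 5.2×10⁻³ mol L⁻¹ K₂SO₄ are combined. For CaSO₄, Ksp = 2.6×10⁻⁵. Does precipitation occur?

Total volume after mixing = 420 + 296 = 716 mL.
[Ca²⁺] = (1.1×10⁻³)(420)/716 = 6.5×10⁻⁴ mol L⁻¹
[SO₄²⁻] = (5.2×10⁻³)(296)/716 = 2.1×10⁻³ mol L⁻¹
Q = [Ca²⁺][SO₄²⁻] = 1.4×10⁻⁶
Q < Ksp (1.4×10⁻⁶ vs 2.6×10⁻⁵); the solution remains unsaturated and no precipitate forms.

No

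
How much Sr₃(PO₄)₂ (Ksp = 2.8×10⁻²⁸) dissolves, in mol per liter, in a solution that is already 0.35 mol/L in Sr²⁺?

4.0×10⁻¹⁴ M

Sr₃(PO₄)₂(s) ⇌ 3 Sr²⁺(aq) + 2 PO₄³⁻(aq)
Let s be the solubility of Sr₃(PO₄)₂ here. The common ion gives [Sr²⁺] ≈ 0.35 mol/L, and [PO₄³⁻] = 2s.
Ksp = [Sr²⁺]^3[PO₄³⁻]^2 = (0.35)^3(2s)^2
(2s)^2 = 2.8×10⁻²⁸ / (0.35)^3 = 6.5×10⁻²⁷
s = 4.0×10⁻¹⁴ mol/L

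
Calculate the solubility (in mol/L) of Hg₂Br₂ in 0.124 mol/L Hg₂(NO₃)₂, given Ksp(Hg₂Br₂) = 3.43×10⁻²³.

8.32×10⁻¹² M

Hg₂Br₂(s) ⇌ Hg₂²⁺(aq) + 2 Br⁻(aq)
With Hg₂²⁺ already at 0.124 mol/L and s small, take [Hg₂²⁺] ≈ 0.124 mol/L and [Br⁻] = 2s.
Ksp = [Hg₂²⁺][Br⁻]^2 = (0.124)(2s)^2
(2s)^2 = 3.43×10⁻²³ / (0.124) = 2.77×10⁻²²
s = 8.32×10⁻¹² mol/L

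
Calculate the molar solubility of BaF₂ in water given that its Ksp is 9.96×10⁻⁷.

6.29×10⁻³ M

BaF₂(s) ⇌ Ba²⁺(aq) + 2 F⁻(aq)
If s mol/L of BaF₂ dissolves, [Ba²⁺] = s and [F⁻] = 2s.
Ksp = [Ba²⁺][F⁻]^2 = s · (2s)^2 = 4s^3
4s^3 = 9.96×10⁻⁷  ⇒  s^3 = 2.49×10⁻⁷
s = 6.29×10⁻³ mol L⁻¹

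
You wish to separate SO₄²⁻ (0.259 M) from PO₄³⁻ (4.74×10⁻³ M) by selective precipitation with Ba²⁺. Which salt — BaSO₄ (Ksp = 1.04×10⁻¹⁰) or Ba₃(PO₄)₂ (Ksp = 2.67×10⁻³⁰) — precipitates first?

Precipitation of each salt begins when its ion product equals Ksp.
For BaSO₄: [Ba²⁺] = (Ksp/[SO₄²⁻]) = 4.02×10⁻¹⁰ M
For Ba₃(PO₄)₂: [Ba²⁺] = (Ksp/[PO₄³⁻]^2)^(1/3) = 4.92×10⁻⁹ M
BaSO₄ requires the lower [Ba²⁺], so it precipitates first.

BaSO₄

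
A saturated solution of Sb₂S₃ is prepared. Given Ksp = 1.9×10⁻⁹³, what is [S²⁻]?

3.4×10⁻¹⁹ M

Sb₂S₃(s) ⇌ 2 Sb³⁺(aq) + 3 S²⁻(aq)
For each mole of Sb₂S₃ that dissolves per liter, [Sb³⁺] = 2s and [S²⁻] = 3s; let s denote this solubility.
Ksp = [Sb³⁺]^2[S²⁻]^3 = (2s)^2 · (3s)^3 = 108s^5 = 1.9×10⁻⁹³
s = 1.1×10⁻¹⁹ mol L⁻¹
[S²⁻] = 3s = 3.4×10⁻¹⁹ mol L⁻¹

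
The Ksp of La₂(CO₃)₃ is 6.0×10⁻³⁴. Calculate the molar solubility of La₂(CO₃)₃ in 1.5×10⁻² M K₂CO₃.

La₂(CO₃)₃(s) ⇌ 2 La³⁺(aq) + 3 CO₃²⁻(aq)
With CO₃²⁻ already at 1.5×10⁻² M and s small, take [CO₃²⁻] ≈ 1.5×10⁻² M and [La³⁺] = 2s.
Ksp = [La³⁺]^2[CO₃²⁻]^3 = (2s)^2(1.5×10⁻²)^3
(2s)^2 = 6.0×10⁻³⁴ / (1.5×10⁻²)^3 = 1.8×10⁻²⁸
s = 6.7×10⁻¹⁵ M

6.7×10⁻¹⁵ M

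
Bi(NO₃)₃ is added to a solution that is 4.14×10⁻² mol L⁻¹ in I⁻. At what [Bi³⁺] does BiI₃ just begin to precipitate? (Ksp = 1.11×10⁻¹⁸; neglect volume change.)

The threshold for precipitation is Q = Ksp.
BiI₃(s) ⇌ Bi³⁺(aq) + 3 I⁻(aq)
Ksp = [Bi³⁺][I⁻]^3 = [Bi³⁺](4.14×10⁻²)^3
[Bi³⁺] = 1.11×10⁻¹⁸ / (4.14×10⁻²)^3 = 1.56×10⁻¹⁴
[Bi³⁺] = 1.56×10⁻¹⁴ mol L⁻¹

1.56×10⁻¹⁴ M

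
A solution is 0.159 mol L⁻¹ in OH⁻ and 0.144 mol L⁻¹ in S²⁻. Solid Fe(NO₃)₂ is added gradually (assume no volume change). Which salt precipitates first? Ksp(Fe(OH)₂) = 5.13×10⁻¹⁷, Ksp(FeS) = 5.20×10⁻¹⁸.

Precipitation begins when Q = Ksp.
For Fe(OH)₂: [Fe²⁺] = (Ksp/[OH⁻]^2) = 2.03×10⁻¹⁵ mol L⁻¹
For FeS: [Fe²⁺] = (Ksp/[S²⁻]) = 3.61×10⁻¹⁷ mol L⁻¹
The smaller threshold [Fe²⁺] is reached first, so FeS precipitates first.

FeS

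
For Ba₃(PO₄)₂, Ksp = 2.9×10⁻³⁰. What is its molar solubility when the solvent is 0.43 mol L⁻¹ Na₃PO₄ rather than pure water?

Ba₃(PO₄)₂(s) ⇌ 3 Ba²⁺(aq) + 2 PO₄³⁻(aq)
With PO₄³⁻ already at 0.43 mol L⁻¹ and s small, take [PO₄³⁻] ≈ 0.43 mol L⁻¹ and [Ba²⁺] = 3s.
Ksp = [Ba²⁺]^3[PO₄³⁻]^2 = (3s)^3(0.43)^2
(3s)^3 = 2.9×10⁻³⁰ / (0.43)^2 = 1.6×10⁻²⁹
s = 8.3×10⁻¹¹ mol L⁻¹

8.3×10⁻¹¹ M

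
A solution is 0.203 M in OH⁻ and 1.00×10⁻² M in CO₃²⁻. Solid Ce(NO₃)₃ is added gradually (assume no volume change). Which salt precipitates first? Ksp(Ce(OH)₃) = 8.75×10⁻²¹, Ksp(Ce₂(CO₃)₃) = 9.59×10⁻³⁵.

Ce(OH)₃

Precipitation begins when Q = Ksp.
For Ce(OH)₃: [Ce³⁺] = (Ksp/[OH⁻]^3) = 1.05×10⁻¹⁸ M
For Ce₂(CO₃)₃: [Ce³⁺] = (Ksp/[CO₃²⁻]^3)^(1/2) = 9.79×10⁻¹⁵ M
Since Ce(OH)₃ needs less Ce³⁺ to reach saturation, it precipitates first.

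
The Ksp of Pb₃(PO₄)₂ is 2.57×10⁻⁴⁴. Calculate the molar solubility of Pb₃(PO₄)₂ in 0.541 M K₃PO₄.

1.48×10⁻¹⁵ M

Pb₃(PO₄)₂(s) ⇌ 3 Pb²⁺(aq) + 2 PO₄³⁻(aq)
With PO₄³⁻ already at 0.541 M and s small, take [PO₄³⁻] ≈ 0.541 M and [Pb²⁺] = 3s.
Ksp = [Pb²⁺]^3[PO₄³⁻]^2 = (3s)^3(0.541)^2
(3s)^3 = 2.57×10⁻⁴⁴ / (0.541)^2 = 8.78×10⁻⁴⁴
s = 1.48×10⁻¹⁵ M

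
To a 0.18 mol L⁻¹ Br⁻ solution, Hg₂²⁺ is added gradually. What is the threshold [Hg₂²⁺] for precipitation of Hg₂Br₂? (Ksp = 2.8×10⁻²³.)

Precipitation begins when Q = Ksp.
Hg₂Br₂(s) ⇌ Hg₂²⁺(aq) + 2 Br⁻(aq)
Ksp = [Hg₂²⁺][Br⁻]^2 = [Hg₂²⁺](0.18)^2
[Hg₂²⁺] = 2.8×10⁻²³ / (0.18)^2 = 8.6×10⁻²²
[Hg₂²⁺] = 8.6×10⁻²² mol L⁻¹

8.6×10⁻²² M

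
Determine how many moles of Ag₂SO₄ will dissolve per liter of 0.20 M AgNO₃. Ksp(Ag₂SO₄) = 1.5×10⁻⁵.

3.8×10⁻⁴ M

Ag₂SO₄(s) ⇌ 2 Ag⁺(aq) + SO₄²⁻(aq)
With Ag⁺ already at 0.20 M and s small, take [Ag⁺] ≈ 0.20 M and [SO₄²⁻] = s.
Ksp = [Ag⁺]^2[SO₄²⁻] = (0.20)^2s
s = 1.5×10⁻⁵ / (0.20)^2 = 3.8×10⁻⁴
s = 3.8×10⁻⁴ M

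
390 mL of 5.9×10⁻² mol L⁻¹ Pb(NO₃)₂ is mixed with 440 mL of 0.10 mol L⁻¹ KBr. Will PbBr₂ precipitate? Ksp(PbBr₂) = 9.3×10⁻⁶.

Total volume after mixing = 390 + 440 = 830 mL.
[Pb²⁺] = (5.9×10⁻²)(390)/830 = 2.8×10⁻² mol L⁻¹
[Br⁻] = (0.10)(440)/830 = 5.3×10⁻² mol L⁻¹
Q = [Pb²⁺][Br⁻]^2 = 7.8×10⁻⁵
Since Q (7.8×10⁻⁵) exceeds Ksp (9.3×10⁻⁶), PbBr₂ will precipitate.

Yes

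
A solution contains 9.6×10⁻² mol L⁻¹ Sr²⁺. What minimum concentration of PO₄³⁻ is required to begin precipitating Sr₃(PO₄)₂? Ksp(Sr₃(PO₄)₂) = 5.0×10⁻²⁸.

Precipitation begins when Q = Ksp.
Sr₃(PO₄)₂(s) ⇌ 3 Sr²⁺(aq) + 2 PO₄³⁻(aq)
Ksp = [Sr²⁺]^3[PO₄³⁻]^2 = [PO₄³⁻]^2(9.6×10⁻²)^3
[PO₄³⁻]^2 = 5.0×10⁻²⁸ / (9.6×10⁻²)^3 = 5.7×10⁻²⁵
[PO₄³⁻] = 7.5×10⁻¹³ mol L⁻¹

7.5×10⁻¹³ M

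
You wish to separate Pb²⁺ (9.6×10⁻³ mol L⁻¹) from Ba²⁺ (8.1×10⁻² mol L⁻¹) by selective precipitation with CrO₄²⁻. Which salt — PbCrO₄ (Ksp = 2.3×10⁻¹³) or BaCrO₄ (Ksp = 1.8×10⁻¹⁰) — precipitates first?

PbCrO₄

The threshold for precipitation is Q = Ksp.
For PbCrO₄: [CrO₄²⁻] = (Ksp/[Pb²⁺]) = 2.4×10⁻¹¹ mol L⁻¹
For BaCrO₄: [CrO₄²⁻] = (Ksp/[Ba²⁺]) = 2.2×10⁻⁹ mol L⁻¹
Since PbCrO₄ needs less CrO₄²⁻ to reach saturation, it precipitates first.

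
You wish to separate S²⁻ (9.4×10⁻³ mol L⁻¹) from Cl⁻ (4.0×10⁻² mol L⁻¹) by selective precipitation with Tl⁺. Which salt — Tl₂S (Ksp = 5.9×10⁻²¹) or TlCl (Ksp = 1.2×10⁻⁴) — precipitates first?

Tl₂S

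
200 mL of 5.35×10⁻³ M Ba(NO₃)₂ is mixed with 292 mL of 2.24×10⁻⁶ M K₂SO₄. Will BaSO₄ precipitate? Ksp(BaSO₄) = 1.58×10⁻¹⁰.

After mixing, V = 200 mL + 292 mL = 492 mL.
[Ba²⁺] = (5.35×10⁻³)(200)/492 = 2.17×10⁻³ M
[SO₄²⁻] = (2.24×10⁻⁶)(292)/492 = 1.33×10⁻⁶ M
Q = [Ba²⁺][SO₄²⁻] = 2.89×10⁻⁹
Since Q (2.89×10⁻⁹) exceeds Ksp (1.58×10⁻¹⁰), BaSO₄ will precipitate.

Yes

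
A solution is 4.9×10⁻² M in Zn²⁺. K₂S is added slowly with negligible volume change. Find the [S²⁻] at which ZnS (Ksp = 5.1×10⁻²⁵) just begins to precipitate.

Precipitation of each salt begins when its ion product equals Ksp.
ZnS(s) ⇌ Zn²⁺(aq) + S²⁻(aq)
Ksp = [Zn²⁺][S²⁻] = [S²⁻](4.9×10⁻²)
[S²⁻] = 5.1×10⁻²⁵ / (4.9×10⁻²) = 1.0×10⁻²³
[S²⁻] = 1.0×10⁻²³ M

1.0×10⁻²³ M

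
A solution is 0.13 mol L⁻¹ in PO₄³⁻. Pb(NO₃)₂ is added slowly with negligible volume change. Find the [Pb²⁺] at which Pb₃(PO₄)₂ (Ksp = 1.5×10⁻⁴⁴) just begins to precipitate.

The threshold for precipitation is Q = Ksp.
Pb₃(PO₄)₂(s) ⇌ 3 Pb²⁺(aq) + 2 PO₄³⁻(aq)
Ksp = [Pb²⁺]^3[PO₄³⁻]^2 = [Pb²⁺]^3(0.13)^2
[Pb²⁺]^3 = 1.5×10⁻⁴⁴ / (0.13)^2 = 8.9×10⁻⁴³
[Pb²⁺] = 9.6×10⁻¹⁵ mol L⁻¹

9.6×10⁻¹⁵ M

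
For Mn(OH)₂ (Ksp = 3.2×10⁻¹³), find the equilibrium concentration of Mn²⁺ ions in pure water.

Mn(OH)₂(s) ⇌ Mn²⁺(aq) + 2 OH⁻(aq)
For each mole of Mn(OH)₂ that dissolves per liter, [Mn²⁺] = s and [OH⁻] = 2s; let s denote this solubility.
Ksp = [Mn²⁺][OH⁻]^2 = s · (2s)^2 = 4s^3 = 3.2×10⁻¹³
s = 4.3×10⁻⁵ mol/L
[Mn²⁺] = s = 4.3×10⁻⁵ mol/L

4.3×10⁻⁵ M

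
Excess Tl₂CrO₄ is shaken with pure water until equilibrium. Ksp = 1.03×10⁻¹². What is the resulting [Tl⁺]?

Tl₂CrO₄(s) ⇌ 2 Tl⁺(aq) + CrO₄²⁻(aq)
For each mole of Tl₂CrO₄ that dissolves per liter, [Tl⁺] = 2s and [CrO₄²⁻] = s; let s denote this solubility.
Ksp = [Tl⁺]^2[CrO₄²⁻] = (2s)^2 · s = 4s^3 = 1.03×10⁻¹²
s = 6.36×10⁻⁵ M
[Tl⁺] = 2s = 1.27×10⁻⁴ M

1.27×10⁻⁴ M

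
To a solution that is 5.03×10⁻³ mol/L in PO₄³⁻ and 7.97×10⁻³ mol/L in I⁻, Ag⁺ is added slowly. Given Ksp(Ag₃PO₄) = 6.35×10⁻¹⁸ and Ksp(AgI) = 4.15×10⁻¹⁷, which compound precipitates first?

Each salt precipitates once Q = Ksp for that salt.
For Ag₃PO₄: [Ag⁺] = (Ksp/[PO₄³⁻])^(1/3) = 1.08×10⁻⁵ mol/L
For AgI: [Ag⁺] = (Ksp/[I⁻]) = 5.21×10⁻¹⁵ mol/L
The smaller threshold [Ag⁺] is reached first, so AgI precipitates first.

AgI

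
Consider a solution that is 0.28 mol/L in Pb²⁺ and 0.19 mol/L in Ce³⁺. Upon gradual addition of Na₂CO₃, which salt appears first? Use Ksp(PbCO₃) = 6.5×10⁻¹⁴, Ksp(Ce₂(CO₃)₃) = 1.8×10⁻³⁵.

Precipitation begins when Q = Ksp.
For PbCO₃: [CO₃²⁻] = (Ksp/[Pb²⁺]) = 2.3×10⁻¹³ mol/L
For Ce₂(CO₃)₃: [CO₃²⁻] = (Ksp/[Ce³⁺]^2)^(1/3) = 7.9×10⁻¹² mol/L
Since PbCO₃ needs less CO₃²⁻ to reach saturation, it precipitates first.

PbCO₃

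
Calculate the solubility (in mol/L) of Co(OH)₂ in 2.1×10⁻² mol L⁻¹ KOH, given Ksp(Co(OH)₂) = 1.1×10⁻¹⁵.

Co(OH)₂(s) ⇌ Co²⁺(aq) + 2 OH⁻(aq)
With OH⁻ already at 2.1×10⁻² mol L⁻¹ and s small, take [OH⁻] ≈ 2.1×10⁻² mol L⁻¹ and [Co²⁺] = s.
Ksp = [Co²⁺][OH⁻]^2 = s(2.1×10⁻²)^2
s = 1.1×10⁻¹⁵ / (2.1×10⁻²)^2 = 2.5×10⁻¹²
s = 2.5×10⁻¹² mol L⁻¹

2.5×10⁻¹² M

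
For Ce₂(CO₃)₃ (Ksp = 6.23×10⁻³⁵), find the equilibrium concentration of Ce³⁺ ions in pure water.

Ce₂(CO₃)₃(s) ⇌ 2 Ce³⁺(aq) + 3 CO₃²⁻(aq)
With molar solubility s: [Ce³⁺] = 2s, [CO₃²⁻] = 3s.
Ksp = [Ce³⁺]^2[CO₃²⁻]^3 = (2s)^2 · (3s)^3 = 108s^5 = 6.23×10⁻³⁵
s = 5.65×10⁻⁸ mol/L
[Ce³⁺] = 2s = 1.13×10⁻⁷ mol/L

1.13×10⁻⁷ M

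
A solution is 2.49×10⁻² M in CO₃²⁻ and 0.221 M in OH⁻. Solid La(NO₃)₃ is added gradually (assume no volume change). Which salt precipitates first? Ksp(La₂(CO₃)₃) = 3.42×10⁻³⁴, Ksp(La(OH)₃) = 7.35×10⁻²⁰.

La(OH)₃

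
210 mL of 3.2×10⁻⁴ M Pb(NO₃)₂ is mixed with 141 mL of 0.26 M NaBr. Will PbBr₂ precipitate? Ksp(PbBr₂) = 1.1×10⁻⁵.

Total volume after mixing = 210 + 141 = 351 mL.
[Pb²⁺] = (3.2×10⁻⁴)(210)/351 = 1.9×10⁻⁴ M
[Br⁻] = (0.26)(141)/351 = 0.10 M
Q = [Pb²⁺][Br⁻]^2 = 2.1×10⁻⁶
Q = 2.1×10⁻⁶ < Ksp = 1.1×10⁻⁵, so the solution is unsaturated and no precipitate forms.

No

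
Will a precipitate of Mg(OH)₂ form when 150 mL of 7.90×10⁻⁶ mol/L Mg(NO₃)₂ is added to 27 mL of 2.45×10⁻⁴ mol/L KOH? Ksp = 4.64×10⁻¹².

The combined volume is 177 mL.
[Mg²⁺] = (7.90×10⁻⁶)(150)/177 = 6.69×10⁻⁶ mol/L
[OH⁻] = (2.45×10⁻⁴)(27)/177 = 3.74×10⁻⁵ mol/L
Q = [Mg²⁺][OH⁻]^2 = 9.35×10⁻¹⁵
Q = 9.35×10⁻¹⁵ < Ksp = 4.64×10⁻¹², so the solution is unsaturated and no precipitate forms.

No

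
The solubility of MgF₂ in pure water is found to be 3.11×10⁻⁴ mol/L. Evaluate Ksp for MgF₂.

MgF₂(s) ⇌ Mg²⁺(aq) + 2 F⁻(aq)
If s mol/L of MgF₂ dissolves, [Mg²⁺] = s and [F⁻] = 2s.
Ksp = [Mg²⁺][F⁻]^2 = s · (2s)^2 = 4s^3
Ksp = 4 × (3.11×10⁻⁴)^3 = 1.20×10⁻¹⁰

Ksp = 1.20×10⁻¹⁰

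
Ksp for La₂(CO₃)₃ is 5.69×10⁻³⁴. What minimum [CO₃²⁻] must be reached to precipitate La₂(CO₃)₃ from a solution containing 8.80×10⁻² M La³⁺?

The threshold for precipitation is Q = Ksp.
La₂(CO₃)₃(s) ⇌ 2 La³⁺(aq) + 3 CO₃²⁻(aq)
Ksp = [La³⁺]^2[CO₃²⁻]^3 = [CO₃²⁻]^3(8.80×10⁻²)^2
[CO₃²⁻]^3 = 5.69×10⁻³⁴ / (8.80×10⁻²)^2 = 7.35×10⁻³²
[CO₃²⁻] = 4.19×10⁻¹¹ M

4.19×10⁻¹¹ M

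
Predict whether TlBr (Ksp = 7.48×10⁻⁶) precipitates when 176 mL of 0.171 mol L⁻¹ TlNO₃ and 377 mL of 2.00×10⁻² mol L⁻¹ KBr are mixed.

After mixing, V = 176 mL + 377 mL = 553 mL.
[Tl⁺] = (0.171)(176)/553 = 5.44×10⁻² mol L⁻¹
[Br⁻] = (2.00×10⁻²)(377)/553 = 1.36×10⁻² mol L⁻¹
Q = [Tl⁺][Br⁻] = 7.42×10⁻⁴
Q = 7.42×10⁻⁴ > Ksp = 7.48×10⁻⁶, so the solution is supersaturated and TlBr precipitates.

Yes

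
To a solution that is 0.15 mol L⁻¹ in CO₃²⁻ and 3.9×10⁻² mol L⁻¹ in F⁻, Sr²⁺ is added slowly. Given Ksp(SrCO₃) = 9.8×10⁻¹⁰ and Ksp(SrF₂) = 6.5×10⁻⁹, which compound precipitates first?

SrCO₃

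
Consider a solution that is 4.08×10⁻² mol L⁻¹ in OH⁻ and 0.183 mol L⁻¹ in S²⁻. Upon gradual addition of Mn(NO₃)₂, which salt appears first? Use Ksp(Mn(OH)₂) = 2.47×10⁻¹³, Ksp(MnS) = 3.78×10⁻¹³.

MnS

A salt starts to precipitate once the ion product Q reaches its Ksp.
For Mn(OH)₂: [Mn²⁺] = (Ksp/[OH⁻]^2) = 1.48×10⁻¹⁰ mol L⁻¹
For MnS: [Mn²⁺] = (Ksp/[S²⁻]) = 2.07×10⁻¹² mol L⁻¹
The smaller threshold [Mn²⁺] is reached first, so MnS precipitates first.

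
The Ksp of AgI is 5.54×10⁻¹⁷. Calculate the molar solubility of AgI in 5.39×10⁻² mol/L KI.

1.03×10⁻¹⁵ M

AgI(s) ⇌ Ag⁺(aq) + I⁻(aq)
With I⁻ already at 5.39×10⁻² mol/L and s small, take [I⁻] ≈ 5.39×10⁻² mol/L and [Ag⁺] = s.
Ksp = [Ag⁺][I⁻] = s(5.39×10⁻²)
s = 5.54×10⁻¹⁷ / (5.39×10⁻²) = 1.03×10⁻¹⁵
s = 1.03×10⁻¹⁵ mol/L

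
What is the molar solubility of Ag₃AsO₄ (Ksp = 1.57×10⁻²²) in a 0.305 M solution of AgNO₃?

Ag₃AsO₄(s) ⇌ 3 Ag⁺(aq) + AsO₄³⁻(aq)
The solution already contains Ag⁺ at 0.305 M. Let s be the molar solubility of Ag₃AsO₄.
[Ag⁺] ≈ 0.305 M (common ion dominates); [AsO₄³⁻] = s.
Ksp = [Ag⁺]^3[AsO₄³⁻] = (0.305)^3s
s = 1.57×10⁻²² / (0.305)^3 = 5.53×10⁻²¹
s = 5.53×10⁻²¹ M

5.53×10⁻²¹ M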